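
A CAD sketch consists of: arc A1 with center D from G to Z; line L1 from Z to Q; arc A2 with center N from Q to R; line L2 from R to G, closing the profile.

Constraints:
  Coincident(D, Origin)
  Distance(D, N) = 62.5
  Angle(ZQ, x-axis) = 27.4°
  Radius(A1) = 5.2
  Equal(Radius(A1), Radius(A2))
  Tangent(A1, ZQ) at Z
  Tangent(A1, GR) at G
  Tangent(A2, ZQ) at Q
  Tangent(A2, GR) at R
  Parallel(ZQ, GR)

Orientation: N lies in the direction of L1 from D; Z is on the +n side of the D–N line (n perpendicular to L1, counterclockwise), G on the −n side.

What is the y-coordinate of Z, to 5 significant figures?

4.6166

The slot axis is L1's direction at 27.4°, so u = (cos 27.4°, sin 27.4°) = (0.88782, 0.46020) and n = (−sin 27.4°, cos 27.4°) = (-0.46020, 0.88782). D is at the origin and N lies 62.5 along u from D, so N = 62.5·u = (55.488, 28.762). Tangency of A1 to both parallel lines with radius 5.2 puts Z and G at D ± 5.2·n: Z = (-2.3930, 4.6166), G = (2.3930, -4.6166). So Z.y = 4.6166.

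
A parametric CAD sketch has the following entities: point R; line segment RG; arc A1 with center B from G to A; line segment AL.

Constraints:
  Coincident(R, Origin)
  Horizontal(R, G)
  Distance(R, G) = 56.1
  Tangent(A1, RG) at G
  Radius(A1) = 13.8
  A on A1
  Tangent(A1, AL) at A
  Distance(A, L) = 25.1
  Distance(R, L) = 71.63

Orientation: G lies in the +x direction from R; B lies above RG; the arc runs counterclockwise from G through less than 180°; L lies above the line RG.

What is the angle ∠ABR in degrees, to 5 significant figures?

168.29°

R is at the origin; RG is horizontal with |RG| = 56.1 and G on the +x side, so G = (56.100, 0.0000). Since A1 is tangent to RG there, BG ⟂ RG, so B = G + (0, 13.8) = (56.100, 13.800). Since BA ⟂ AL (tangency), |BL| = √(13.8² + 25.1²) = 28.643 regardless of where A sits on A1. So L lies on both circle(R, 71.63) and circle(B, 28.643); the above-RG intersection is L = (57.735, 42.397). A is the foot of the tangent from L: A = (68.553, 19.747).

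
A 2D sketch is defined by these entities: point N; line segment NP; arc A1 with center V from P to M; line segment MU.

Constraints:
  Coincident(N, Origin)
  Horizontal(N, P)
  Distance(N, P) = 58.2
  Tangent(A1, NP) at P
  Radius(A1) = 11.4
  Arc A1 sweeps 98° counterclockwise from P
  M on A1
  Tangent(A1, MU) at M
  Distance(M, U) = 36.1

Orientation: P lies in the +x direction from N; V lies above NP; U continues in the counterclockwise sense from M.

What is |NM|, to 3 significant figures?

70.7

N is at the origin; N and P share the same y with |NP| = 58.2 and P on the +x side, so P = (58.2, 0.00). The tangent condition forces VP to be normal to NP, so V = P + (0, 11.4) = (58.2, 11.4). On A1, P sits at bearing -90° from V; a 98° counterclockwise sweep puts M at bearing 8°, so M = V + 11.4·(cos 8°, sin 8°) = (69.5, 13.0). Then |NM| = |M − N| = 70.7.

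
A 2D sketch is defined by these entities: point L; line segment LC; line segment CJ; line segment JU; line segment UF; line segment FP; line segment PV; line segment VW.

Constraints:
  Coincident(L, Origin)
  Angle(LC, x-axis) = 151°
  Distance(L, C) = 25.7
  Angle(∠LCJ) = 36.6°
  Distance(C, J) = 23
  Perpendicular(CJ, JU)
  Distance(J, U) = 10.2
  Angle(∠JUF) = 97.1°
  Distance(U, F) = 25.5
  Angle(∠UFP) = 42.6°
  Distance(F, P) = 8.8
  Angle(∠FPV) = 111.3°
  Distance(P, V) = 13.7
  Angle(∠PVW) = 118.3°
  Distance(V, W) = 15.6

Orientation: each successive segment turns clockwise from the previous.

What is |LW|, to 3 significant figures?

11.3

L is at the origin; LC runs at 151.0° with length 25.7, so C = (-22.5, 12.5). ∠LCJ = 36.6° gives CJ at 7.60° from the x-axis; with |CJ| = 23.0, J = (0.320, 15.5). The perpendicularity gives JU at right angles to CJ, so JU runs at -82.4°; with |JU| = 10.2, U = (1.67, 5.39). ∠JUF = 97.1° gives UF at -165° from the x-axis; with |UF| = 25.5, F = (-23.0, -1.08). ∠UFP = 42.6° gives FP at 57.3° from the x-axis; with |FP| = 8.8, P = (-18.2, 6.33). ∠FPV = 111.3° gives PV at -11.4° from the x-axis; with |PV| = 13.7, V = (-4.81, 3.62). ∠PVW = 118.3° gives VW at -73.1° from the x-axis; with |VW| = 15.6, W = (-0.277, -11.3). Then |LW| = |W − L| = 11.3.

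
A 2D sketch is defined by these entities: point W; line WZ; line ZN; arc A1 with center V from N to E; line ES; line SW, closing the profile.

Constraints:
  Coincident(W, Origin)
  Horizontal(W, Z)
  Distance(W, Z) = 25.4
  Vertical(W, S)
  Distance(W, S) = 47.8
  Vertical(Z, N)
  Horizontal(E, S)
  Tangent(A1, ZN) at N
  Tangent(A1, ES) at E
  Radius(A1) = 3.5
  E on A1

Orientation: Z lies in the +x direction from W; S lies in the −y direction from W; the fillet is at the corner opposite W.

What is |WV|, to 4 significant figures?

49.42

W is at the origin; W and Z share the same y with |WZ| = 25.4 and Z on the +x side, so Z = (25.40, 0.000). WS is vertical with |WS| = 47.8 and S on the −y side, so S = (0.000, -47.80). The virtual corner opposite W is at (25.40, -47.80). Since A1 is tangent to ZN there, VN ⟂ ZN and since A1 is tangent to ES there, VE ⟂ ES, with radius 3.5, so the center V sits 3.5 in from both sides at V = (21.90, -44.30). Then |WV| = |V − W| = 49.42.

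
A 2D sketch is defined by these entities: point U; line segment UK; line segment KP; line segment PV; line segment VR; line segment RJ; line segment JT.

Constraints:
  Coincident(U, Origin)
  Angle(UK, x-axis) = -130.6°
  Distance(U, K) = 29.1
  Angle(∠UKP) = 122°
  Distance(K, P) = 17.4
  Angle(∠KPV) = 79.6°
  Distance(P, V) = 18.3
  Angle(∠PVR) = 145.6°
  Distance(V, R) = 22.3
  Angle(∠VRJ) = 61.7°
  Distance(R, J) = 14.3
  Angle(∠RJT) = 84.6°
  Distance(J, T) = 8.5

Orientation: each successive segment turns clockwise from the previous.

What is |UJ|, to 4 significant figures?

10.66

∠PVR = 145.6° gives VR at 36.60° from the x-axis; with |VR| = 22.3, R = (-12.28, 11.11). ∠VRJ = 61.7° gives RJ at -81.70° from the x-axis; with |RJ| = 14.3, J = (-10.22, -3.044). Then |UJ| = |J − U| = 10.66.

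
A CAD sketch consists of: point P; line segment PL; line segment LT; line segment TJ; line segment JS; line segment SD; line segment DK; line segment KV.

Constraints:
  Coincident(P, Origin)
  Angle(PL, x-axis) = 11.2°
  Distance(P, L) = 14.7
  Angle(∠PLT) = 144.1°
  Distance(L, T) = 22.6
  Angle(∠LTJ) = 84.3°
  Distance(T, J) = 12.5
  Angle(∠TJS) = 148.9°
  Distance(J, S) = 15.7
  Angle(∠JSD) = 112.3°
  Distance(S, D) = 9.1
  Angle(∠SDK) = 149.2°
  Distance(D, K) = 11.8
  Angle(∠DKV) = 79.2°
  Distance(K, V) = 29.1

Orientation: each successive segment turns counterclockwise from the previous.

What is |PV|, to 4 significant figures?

32.64

P is at the origin; PL runs at 11.2° with length 14.7, so L = (14.42, 2.855). ∠PLT = 144.1° gives LT at 47.10° from the x-axis; with |LT| = 22.6, T = (29.80, 19.41). ∠LTJ = 84.3° gives TJ at 142.8° from the x-axis; with |TJ| = 12.5, J = (19.85, 26.97). ∠TJS = 148.9° gives JS at 173.9° from the x-axis; with |JS| = 15.7, S = (4.237, 28.64). ∠JSD = 112.3° gives SD at -118.4° from the x-axis; with |SD| = 9.1, D = (-0.09158, 20.63). ∠SDK = 149.2° gives DK at -87.60° from the x-axis; with |DK| = 11.8, K = (0.4026, 8.842). ∠DKV = 79.2° gives KV at 13.20° from the x-axis; with |KV| = 29.1, V = (28.73, 15.49). Then |PV| = |V − P| = 32.64.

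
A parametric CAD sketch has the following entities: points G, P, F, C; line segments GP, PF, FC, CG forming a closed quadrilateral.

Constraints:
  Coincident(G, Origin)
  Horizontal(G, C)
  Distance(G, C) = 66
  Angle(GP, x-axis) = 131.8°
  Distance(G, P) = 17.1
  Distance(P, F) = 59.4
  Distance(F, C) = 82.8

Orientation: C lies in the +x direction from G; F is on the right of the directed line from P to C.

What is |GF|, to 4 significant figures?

46.12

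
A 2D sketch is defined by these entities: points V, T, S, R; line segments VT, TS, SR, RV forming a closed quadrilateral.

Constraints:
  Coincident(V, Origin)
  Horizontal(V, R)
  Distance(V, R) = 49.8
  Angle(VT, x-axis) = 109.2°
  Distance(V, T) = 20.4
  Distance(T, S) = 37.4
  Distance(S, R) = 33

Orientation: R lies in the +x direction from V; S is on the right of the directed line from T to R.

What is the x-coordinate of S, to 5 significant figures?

17.998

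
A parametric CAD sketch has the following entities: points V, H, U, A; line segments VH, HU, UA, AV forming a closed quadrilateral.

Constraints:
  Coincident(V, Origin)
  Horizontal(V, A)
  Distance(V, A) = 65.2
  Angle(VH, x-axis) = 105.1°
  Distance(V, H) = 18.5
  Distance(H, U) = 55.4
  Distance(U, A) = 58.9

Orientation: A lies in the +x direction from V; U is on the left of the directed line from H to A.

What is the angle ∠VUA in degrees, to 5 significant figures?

63.248°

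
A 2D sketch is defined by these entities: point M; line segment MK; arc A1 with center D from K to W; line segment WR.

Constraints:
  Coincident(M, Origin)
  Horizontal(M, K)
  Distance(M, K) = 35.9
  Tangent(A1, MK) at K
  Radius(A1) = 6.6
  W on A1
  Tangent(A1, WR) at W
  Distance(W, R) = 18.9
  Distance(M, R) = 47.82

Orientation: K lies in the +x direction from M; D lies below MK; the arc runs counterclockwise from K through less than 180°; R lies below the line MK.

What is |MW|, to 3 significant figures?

31.9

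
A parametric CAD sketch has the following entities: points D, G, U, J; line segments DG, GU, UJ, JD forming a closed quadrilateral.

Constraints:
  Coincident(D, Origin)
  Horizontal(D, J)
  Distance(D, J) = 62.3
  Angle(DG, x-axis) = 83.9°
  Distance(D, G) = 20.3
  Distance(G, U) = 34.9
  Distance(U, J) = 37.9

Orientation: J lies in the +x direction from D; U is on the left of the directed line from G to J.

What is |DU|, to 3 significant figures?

45.5

D is at the origin; D and J share the same y with |DJ| = 62.3 and J in +x, so J = (62.3, 0). DG runs at 83.9° with |DG| = 20.3, so G = (2.16, 20.2). U is determined by |GU| = 34.9 and |UJ| = 37.9 together: it lies at the intersection of circle(G, 34.9) and circle(J, 37.9). With |GJ| = 63.4, the foot of the radical line on GJ is 30.0 from G and the perpendicular offset is √(34.9² − 30.0²) = 17.8. Taking the left-of-GJ solution: U = (36.3, 27.5).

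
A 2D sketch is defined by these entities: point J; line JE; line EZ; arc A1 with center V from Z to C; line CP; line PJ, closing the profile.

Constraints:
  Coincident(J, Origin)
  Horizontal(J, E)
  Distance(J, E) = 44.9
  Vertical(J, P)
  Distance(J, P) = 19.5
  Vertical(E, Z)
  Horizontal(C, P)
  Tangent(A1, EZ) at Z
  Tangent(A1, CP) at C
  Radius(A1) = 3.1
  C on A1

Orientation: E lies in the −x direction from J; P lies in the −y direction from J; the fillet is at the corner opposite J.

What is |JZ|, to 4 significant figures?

47.80

J is at the origin; JE is horizontal with |JE| = 44.9 and E on the −x side, so E = (-44.90, 0.000). J and P share the same x with |JP| = 19.5 and P on the −y side, so P = (0.000, -19.50). The virtual corner opposite J is at (-44.90, -19.50). A1 meets EZ tangentially, so VZ is at right angles to EZ and the tangent condition forces VC to be normal to CP, with radius 3.1, so the center V sits 3.1 in from both sides at V = (-41.80, -16.40). That places the tangent points at Z = (-44.90, -16.40) on EZ and C = (-41.80, -19.50) on CP. Then |JZ| = |Z − J| = 47.80.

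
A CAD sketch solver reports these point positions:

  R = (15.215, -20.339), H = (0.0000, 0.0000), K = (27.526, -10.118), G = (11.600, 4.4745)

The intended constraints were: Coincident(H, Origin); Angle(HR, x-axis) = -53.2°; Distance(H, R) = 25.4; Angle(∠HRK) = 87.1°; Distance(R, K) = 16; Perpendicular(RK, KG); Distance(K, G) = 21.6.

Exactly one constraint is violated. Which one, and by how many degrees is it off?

Perpendicular(RK, KG) — off by 7.80°.

H = (0.00, 0.00) ✓; HR at -53.20° ✓; |HR| = 25.40 ✓; ∠HRK = 87.10° ✓; |RK| = 16.00 ✓; ∠(RK, KG) = 97.80° ✗; |KG| = 21.60 ✓.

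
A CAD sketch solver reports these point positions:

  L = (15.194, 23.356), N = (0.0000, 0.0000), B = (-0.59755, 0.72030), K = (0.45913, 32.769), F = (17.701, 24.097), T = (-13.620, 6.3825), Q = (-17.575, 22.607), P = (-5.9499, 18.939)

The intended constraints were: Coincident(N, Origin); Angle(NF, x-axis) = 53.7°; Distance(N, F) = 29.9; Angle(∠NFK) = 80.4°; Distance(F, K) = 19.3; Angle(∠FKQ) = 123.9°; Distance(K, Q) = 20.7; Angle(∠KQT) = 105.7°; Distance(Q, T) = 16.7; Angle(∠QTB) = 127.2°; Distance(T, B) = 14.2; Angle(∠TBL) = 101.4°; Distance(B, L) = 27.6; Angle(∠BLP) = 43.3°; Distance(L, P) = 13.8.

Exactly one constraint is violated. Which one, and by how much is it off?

Distance(L, P) = 13.8 — off by 7.80.

N = (0.00, 0.00) ✓; NF at 53.70° ✓; |NF| = 29.90 ✓; ∠NFK = 80.40° ✓; |FK| = 19.30 ✓; ∠FKQ = 123.9° ✓; |KQ| = 20.70 ✓; ∠KQT = 105.7° ✓; |QT| = 16.70 ✓; ∠QTB = 127.2° ✓; |TB| = 14.20 ✓; ∠TBL = 101.4° ✓; |BL| = 27.60 ✓; ∠BLP = 43.30° ✓; |LP| = 21.60 ✗.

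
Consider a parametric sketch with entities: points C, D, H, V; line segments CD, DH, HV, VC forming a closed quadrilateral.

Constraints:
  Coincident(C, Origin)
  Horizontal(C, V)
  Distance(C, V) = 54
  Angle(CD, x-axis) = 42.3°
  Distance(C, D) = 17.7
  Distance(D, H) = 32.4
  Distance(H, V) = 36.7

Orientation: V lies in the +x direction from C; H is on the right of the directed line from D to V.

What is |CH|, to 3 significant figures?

29.6

C is at the origin; C and V share the same y with |CV| = 54.0 and V in +x, so V = (54.0, 0). CD runs at 42.3° with |CD| = 17.7, so D = (13.1, 11.9). H is determined by |DH| = 32.4 and |HV| = 36.7 together: it lies at the intersection of circle(D, 32.4) and circle(V, 36.7). With |DV| = 42.6, the foot of the radical line on DV is 17.8 from D and the perpendicular offset is √(32.4² − 17.8²) = 27.1. Taking the right-of-DV solution: H = (22.6, -19.1).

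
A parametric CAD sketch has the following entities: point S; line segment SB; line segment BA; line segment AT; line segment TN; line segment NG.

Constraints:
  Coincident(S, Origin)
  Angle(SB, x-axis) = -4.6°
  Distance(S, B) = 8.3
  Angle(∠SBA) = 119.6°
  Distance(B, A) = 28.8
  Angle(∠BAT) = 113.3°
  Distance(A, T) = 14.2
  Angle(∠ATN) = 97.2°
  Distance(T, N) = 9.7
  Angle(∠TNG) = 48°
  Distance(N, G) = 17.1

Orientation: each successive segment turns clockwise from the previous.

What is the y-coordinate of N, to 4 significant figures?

-31.88

S is at the origin; SB runs at -4.6° with length 8.3, so B = (8.273, -0.6657). ∠SBA = 119.6° gives BA at -65.00° from the x-axis; with |BA| = 28.8, A = (20.44, -26.77). ∠BAT = 113.3° gives AT at -131.7° from the x-axis; with |AT| = 14.2, T = (11.00, -37.37). ∠ATN = 97.2° gives TN at 145.5° from the x-axis; with |TN| = 9.7, N = (3.004, -31.88). So N.y = -31.88.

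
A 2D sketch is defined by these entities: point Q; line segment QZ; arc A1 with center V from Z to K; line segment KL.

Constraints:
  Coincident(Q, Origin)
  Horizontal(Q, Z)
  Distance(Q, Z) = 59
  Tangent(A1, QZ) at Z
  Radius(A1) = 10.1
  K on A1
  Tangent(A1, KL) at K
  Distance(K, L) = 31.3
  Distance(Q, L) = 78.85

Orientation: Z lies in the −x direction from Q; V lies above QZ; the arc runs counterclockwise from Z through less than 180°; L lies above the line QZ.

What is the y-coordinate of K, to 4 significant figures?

15.36

Q is at the origin; QZ is horizontal with |QZ| = 59.0 and Z on the −x side, so Z = (-59.00, 0.000). The tangent condition forces VZ to be normal to QZ, so V = Z + (0, 10.1) = (-59.00, 10.10). Since VK ⟂ KL (tangency), |VL| = √(10.1² + 31.3²) = 32.89 regardless of where K sits on A1. So L lies on both circle(Q, 78.85) and circle(V, 32.89); the above-QZ intersection is L = (-66.68, 42.08). K is the foot of the tangent from L: K = (-50.38, 15.36).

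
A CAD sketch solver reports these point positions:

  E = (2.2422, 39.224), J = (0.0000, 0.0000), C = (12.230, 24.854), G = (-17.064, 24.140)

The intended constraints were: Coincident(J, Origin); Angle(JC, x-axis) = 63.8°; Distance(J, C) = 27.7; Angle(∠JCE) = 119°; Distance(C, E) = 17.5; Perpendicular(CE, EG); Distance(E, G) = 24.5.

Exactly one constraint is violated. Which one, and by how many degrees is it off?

Perpendicular(CE, EG) — off by 3.20°.

J = (0.00, 0.00) ✓; JC at 63.80° ✓; |JC| = 27.70 ✓; ∠JCE = 119.0° ✓; |CE| = 17.50 ✓; ∠(CE, EG) = 93.20° ✗; |EG| = 24.50 ✓.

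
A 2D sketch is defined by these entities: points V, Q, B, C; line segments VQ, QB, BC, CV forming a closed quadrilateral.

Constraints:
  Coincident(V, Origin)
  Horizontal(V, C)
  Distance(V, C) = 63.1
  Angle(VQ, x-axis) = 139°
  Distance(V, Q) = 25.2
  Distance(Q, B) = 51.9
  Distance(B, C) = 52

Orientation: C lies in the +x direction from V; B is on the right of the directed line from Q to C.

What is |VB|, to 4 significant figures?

27.03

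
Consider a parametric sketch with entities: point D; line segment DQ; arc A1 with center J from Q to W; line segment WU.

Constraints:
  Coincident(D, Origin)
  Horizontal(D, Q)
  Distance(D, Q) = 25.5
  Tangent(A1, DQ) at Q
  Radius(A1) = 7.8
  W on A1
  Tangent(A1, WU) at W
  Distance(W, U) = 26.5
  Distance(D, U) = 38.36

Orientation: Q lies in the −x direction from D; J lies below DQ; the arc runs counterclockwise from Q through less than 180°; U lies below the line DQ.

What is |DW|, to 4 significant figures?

34.22

Checks: |JW| = 7.800 ✓; ∠(JW, WU) = 90.00° ✓; |WU| = 26.50 ✓; |DU| = 38.36 ✓.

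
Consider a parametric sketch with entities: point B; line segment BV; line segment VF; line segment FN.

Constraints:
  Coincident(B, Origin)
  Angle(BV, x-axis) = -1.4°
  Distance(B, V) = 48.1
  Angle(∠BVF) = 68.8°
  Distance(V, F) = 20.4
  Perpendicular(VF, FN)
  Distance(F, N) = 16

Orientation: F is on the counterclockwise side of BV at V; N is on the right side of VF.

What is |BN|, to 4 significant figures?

60.92

B is at the origin; BV runs at -1.4° with length 48.1, so V = 48.1·(cos -1.4°, sin -1.4°) = (48.09, -1.175). ∠BVF = 68.8°, so VF runs at -1.4° + (180° − 68.8°) = 109.8° from the x-axis; with |VF| = 20.4, F = V + 20.4·(cos 109.8°, sin 109.8°) = (41.18, 18.02). VF is perpendicular to FN; with |FN| = 16.0 on the right of VF, N = F + 16.0·(0.9409, 0.3387) = (56.23, 23.44). Then |BN| = |N − B| = 60.92.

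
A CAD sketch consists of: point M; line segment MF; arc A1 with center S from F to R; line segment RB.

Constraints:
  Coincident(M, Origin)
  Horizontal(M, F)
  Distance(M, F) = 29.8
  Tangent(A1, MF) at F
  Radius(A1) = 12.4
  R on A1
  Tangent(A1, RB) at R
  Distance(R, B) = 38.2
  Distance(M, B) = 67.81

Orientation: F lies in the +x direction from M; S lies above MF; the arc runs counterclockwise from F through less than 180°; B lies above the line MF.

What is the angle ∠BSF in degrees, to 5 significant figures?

154.04°

M is at the origin; M and F share the same y with |MF| = 29.8 and F on the +x side, so F = (29.800, 0.0000). Tangency of A1 to MF means the radius SF is perpendicular to MF, so S = F + (0, 12.4) = (29.800, 12.400). Since SR ⟂ RB (tangency), |SB| = √(12.4² + 38.2²) = 40.162 regardless of where R sits on A1. So B lies on both circle(M, 67.81) and circle(S, 40.162); the above-MF intersection is B = (47.382, 48.509). R is the foot of the tangent from B: R = (42.080, 10.679).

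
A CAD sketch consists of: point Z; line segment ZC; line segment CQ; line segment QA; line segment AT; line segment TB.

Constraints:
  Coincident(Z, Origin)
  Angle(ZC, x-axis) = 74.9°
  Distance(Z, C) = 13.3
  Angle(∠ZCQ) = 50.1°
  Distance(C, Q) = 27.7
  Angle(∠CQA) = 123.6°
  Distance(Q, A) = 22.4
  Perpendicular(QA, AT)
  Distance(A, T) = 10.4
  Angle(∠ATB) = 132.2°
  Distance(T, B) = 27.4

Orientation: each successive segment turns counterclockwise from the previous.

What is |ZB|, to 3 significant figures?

8.33

Z is at the origin; ZC runs at 74.9° with length 13.3, so C = (3.46, 12.8). ∠ZCQ = 50.1° gives CQ at -155° from the x-axis; with |CQ| = 27.7, Q = (-21.7, 1.22). ∠CQA = 123.6° gives QA at -98.8° from the x-axis; with |QA| = 22.4, A = (-25.1, -20.9). The perpendicularity gives AT at right angles to QA, so AT runs at -8.80°; with |AT| = 10.4, T = (-14.8, -22.5). ∠ATB = 132.2° gives TB at 39.0° from the x-axis; with |TB| = 27.4, B = (6.46, -5.26). Then |ZB| = |B − Z| = 8.33.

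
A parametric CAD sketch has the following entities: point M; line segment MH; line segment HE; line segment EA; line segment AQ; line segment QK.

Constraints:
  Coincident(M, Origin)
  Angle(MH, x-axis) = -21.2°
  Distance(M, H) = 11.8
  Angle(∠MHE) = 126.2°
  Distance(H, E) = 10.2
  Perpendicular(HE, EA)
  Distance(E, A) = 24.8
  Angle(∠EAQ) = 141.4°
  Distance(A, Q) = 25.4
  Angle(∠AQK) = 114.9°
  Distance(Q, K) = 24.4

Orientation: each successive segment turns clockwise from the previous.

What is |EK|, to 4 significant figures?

55.46

M is at the origin; MH runs at -21.2° with length 11.8, so H = (11.00, -4.267). ∠MHE = 126.2° gives HE at -75.00° from the x-axis; with |HE| = 10.2, E = (13.64, -14.12). The perpendicularity gives EA at right angles to HE, so EA runs at -165.0°; with |EA| = 24.8, A = (-10.31, -20.54). ∠EAQ = 141.4° gives AQ at 156.4° from the x-axis; with |AQ| = 25.4, Q = (-33.59, -10.37). ∠AQK = 114.9° gives QK at 91.30° from the x-axis; with |QK| = 24.4, K = (-34.14, 14.02). Then |EK| = |K − E| = 55.46.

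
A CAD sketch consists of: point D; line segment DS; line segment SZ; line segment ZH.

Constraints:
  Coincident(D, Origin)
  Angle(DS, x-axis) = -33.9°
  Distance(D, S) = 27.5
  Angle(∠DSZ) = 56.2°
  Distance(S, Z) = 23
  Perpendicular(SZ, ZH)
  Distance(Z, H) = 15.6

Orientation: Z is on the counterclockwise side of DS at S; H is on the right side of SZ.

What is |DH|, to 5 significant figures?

39.216

D is at the origin; DS runs at -33.9° with length 27.5, so S = 27.5·(cos -33.9°, sin -33.9°) = (22.825, -15.338). ∠DSZ = 56.2°, so SZ runs at -33.9° + (180° − 56.2°) = 89.900° from the x-axis; with |SZ| = 23.0, Z = S + 23.0·(cos 89.900°, sin 89.900°) = (22.865, 7.6620). The perpendicularity gives ZH at right angles to SZ; with |ZH| = 15.6 on the right of SZ, H = Z + 15.6·(1.0000, -0.0017453) = (38.465, 7.6347). Then |DH| = |H − D| = 39.216.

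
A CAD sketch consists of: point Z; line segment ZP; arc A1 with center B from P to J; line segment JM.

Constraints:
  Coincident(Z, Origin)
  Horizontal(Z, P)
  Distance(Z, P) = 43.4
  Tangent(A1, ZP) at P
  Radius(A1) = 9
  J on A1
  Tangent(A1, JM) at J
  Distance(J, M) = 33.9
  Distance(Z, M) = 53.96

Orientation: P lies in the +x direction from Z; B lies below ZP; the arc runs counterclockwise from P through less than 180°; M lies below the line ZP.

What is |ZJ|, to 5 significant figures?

35.483

Checks: |BJ| = 9.000 ✓; ∠(BJ, JM) = 90.00° ✓; |JM| = 33.90 ✓; |ZM| = 53.96 ✓.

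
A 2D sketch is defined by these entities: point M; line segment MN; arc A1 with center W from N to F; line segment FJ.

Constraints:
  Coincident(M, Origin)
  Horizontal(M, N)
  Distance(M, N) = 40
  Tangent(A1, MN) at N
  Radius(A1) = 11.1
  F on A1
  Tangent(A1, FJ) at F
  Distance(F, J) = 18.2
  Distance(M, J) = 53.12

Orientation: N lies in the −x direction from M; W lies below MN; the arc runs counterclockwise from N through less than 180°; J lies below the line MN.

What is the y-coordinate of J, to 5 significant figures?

-32.308

M is at the origin; MN is horizontal with |MN| = 40.0 and N on the −x side, so N = (-40.000, 0.0000). The tangent condition forces WN to be normal to MN, so W = N + (0, -11.1) = (-40.000, -11.100). Since WF ⟂ FJ (tangency), |WJ| = √(11.1² + 18.2²) = 21.318 regardless of where F sits on A1. So J lies on both circle(M, 53.12) and circle(W, 21.318); the below-MN intersection is J = (-42.166, -32.308). F is the foot of the tangent from J: F = (-50.015, -15.887).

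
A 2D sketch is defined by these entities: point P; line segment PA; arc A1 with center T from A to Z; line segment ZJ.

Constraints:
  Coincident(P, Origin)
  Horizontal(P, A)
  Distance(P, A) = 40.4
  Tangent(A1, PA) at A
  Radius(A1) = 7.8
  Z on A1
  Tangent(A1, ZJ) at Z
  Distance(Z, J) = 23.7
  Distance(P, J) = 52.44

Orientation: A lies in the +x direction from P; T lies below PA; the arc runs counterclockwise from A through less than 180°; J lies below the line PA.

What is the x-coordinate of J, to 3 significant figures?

41.0

Checks: |TZ| = 7.800 ✓; ∠(TZ, ZJ) = 90.00° ✓; |ZJ| = 23.70 ✓; |PJ| = 52.44 ✓.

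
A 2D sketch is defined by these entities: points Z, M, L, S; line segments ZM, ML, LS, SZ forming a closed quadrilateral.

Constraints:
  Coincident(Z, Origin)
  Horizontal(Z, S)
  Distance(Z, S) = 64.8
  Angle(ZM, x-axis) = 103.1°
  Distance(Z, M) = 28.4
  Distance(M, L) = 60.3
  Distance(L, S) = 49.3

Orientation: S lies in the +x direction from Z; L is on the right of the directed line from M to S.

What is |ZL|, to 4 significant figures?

33.81

Z is at the origin; ZS is horizontal with |ZS| = 64.8 and S in +x, so S = (64.8, 0). ZM runs at 103.1° with |ZM| = 28.4, so M = (-6.437, 27.66). L is determined by |ML| = 60.3 and |LS| = 49.3 together: it lies at the intersection of circle(M, 60.3) and circle(S, 49.3). With |MS| = 76.42, the foot of the radical line on MS is 46.10 from M and the perpendicular offset is √(60.3² − 46.10²) = 38.87. Taking the right-of-MS solution: L = (22.46, -25.26).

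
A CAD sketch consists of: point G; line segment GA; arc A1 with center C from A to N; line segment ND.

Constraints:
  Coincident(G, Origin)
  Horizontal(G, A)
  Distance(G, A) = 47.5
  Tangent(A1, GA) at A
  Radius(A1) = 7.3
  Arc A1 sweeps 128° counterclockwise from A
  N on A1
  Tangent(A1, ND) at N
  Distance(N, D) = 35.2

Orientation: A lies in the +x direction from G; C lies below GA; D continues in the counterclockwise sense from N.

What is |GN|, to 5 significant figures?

43.382

Tangency of A1 to GA means the radius CA is perpendicular to GA, so C = A + (0, -7.3) = (47.500, -7.3000). On A1, A sits at bearing 90° from C; a 128° counterclockwise sweep puts N at bearing 218°, so N = C + 7.3·(cos 218°, sin 218°) = (41.748, -11.794). Then |GN| = |N − G| = 43.382.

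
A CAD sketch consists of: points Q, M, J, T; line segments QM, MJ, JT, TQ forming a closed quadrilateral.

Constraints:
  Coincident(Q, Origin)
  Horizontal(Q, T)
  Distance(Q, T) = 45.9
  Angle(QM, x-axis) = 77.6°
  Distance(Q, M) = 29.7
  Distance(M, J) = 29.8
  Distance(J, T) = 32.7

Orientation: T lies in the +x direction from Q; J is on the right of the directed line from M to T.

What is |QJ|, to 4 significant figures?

13.20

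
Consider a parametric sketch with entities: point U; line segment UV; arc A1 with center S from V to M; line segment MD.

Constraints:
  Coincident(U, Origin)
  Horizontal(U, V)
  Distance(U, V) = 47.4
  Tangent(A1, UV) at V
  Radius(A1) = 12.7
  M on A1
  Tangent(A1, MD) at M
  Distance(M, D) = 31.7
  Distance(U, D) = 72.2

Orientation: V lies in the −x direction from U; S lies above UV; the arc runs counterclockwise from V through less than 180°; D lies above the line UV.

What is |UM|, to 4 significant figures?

42.27

Checks: |UV| = 47.40 ✓; |SM| = 12.70 ✓; ∠(SM, MD) = 90.00° ✓; |MD| = 31.70 ✓; |UD| = 72.20 ✓.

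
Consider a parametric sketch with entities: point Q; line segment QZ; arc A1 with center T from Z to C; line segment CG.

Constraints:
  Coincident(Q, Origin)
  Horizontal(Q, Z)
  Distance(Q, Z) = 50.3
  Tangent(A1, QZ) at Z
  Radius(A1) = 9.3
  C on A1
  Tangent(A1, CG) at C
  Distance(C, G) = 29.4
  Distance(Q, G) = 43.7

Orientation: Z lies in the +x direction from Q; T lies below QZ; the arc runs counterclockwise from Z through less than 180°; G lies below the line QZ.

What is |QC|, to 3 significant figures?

42.2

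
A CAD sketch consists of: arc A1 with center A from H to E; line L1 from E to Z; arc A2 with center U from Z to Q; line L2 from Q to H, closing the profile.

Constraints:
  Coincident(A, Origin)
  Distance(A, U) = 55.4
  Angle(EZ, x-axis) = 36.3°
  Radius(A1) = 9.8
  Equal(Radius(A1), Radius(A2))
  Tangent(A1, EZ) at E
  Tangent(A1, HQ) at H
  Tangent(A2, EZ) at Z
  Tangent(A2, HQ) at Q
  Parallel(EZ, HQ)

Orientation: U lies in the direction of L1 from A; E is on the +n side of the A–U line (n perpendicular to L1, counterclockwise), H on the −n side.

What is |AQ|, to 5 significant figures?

56.260

Tangency of A1 to both parallel lines with radius 9.8 puts E and H at A ± 9.8·n: E = (-5.8017, 7.8981), H = (5.8017, -7.8981). Equal radii place Z and Q the same way about U: Z = U + 9.8·n = (38.847, 40.696), Q = U − 9.8·n = (50.450, 24.899). Then |AQ| = |Q − A| = 56.260.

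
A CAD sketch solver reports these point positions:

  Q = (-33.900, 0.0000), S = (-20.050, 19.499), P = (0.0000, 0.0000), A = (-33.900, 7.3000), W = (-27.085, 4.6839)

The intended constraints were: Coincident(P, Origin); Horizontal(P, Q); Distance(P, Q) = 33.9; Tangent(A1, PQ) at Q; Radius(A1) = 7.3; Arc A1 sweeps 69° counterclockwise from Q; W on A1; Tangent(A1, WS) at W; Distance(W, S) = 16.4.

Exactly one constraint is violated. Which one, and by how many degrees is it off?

Tangent(A1, WS) at W — off by 4.40°.

P = (0.00, 0.00) ✓; P.y = 0.00, Q.y = 0.00 ✓; |PQ| = 33.90 ✓; ∠(AQ, QP) = 90.00° ✓; |AQ| = 7.300 ✓; bearing(A→W) − bearing(A→Q) = 69.00° ✓; |AW| = 7.300 ✓; ∠(AW, WS) = 94.40° ✗; |WS| = 16.40 ✓.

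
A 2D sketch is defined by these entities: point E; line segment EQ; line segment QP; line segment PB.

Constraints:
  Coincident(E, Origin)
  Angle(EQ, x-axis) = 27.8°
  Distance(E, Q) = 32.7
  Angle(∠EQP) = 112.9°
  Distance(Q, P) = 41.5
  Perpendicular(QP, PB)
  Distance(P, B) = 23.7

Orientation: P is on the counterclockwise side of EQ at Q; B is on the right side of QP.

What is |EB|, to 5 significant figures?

76.401

∠EQP = 112.9°, so QP runs at 27.8° + (180° − 112.9°) = 94.900° from the x-axis; with |QP| = 41.5, P = Q + 41.5·(cos 94.900°, sin 94.900°) = (25.381, 56.599). QP ⟂ PB; with |PB| = 23.7 on the right of QP, B = P + 23.7·(0.99635, 0.085417) = (48.994, 58.624). Then |EB| = |B − E| = 76.401.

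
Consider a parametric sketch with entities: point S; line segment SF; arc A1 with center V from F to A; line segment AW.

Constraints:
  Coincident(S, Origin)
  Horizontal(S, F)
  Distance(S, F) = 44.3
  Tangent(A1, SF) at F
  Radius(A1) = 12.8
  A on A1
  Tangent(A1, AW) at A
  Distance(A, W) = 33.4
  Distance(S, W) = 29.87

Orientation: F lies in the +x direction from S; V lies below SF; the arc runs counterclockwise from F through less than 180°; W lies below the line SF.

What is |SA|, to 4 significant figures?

35.42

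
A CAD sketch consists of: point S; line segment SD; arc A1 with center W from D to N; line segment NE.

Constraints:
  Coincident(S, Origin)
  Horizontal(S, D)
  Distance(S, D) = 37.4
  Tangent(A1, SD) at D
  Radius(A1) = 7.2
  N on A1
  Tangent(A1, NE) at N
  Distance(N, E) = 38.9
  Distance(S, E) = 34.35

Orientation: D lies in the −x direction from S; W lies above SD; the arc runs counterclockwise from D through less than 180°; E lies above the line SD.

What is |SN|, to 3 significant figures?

31.8

Checks: |WN| = 7.200 ✓; ∠(WN, NE) = 90.00° ✓; |NE| = 38.90 ✓; |SE| = 34.35 ✓.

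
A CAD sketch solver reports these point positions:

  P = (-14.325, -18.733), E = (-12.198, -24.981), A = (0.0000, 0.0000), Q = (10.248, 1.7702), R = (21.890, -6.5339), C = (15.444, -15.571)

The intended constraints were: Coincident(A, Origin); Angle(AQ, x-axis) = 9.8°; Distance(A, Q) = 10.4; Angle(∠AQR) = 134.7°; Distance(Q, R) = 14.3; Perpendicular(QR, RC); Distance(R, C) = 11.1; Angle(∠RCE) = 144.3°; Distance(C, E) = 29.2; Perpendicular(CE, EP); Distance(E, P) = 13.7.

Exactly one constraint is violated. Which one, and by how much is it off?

Distance(E, P) = 13.7 — off by 7.10.

A = (0.00, 0.00) ✓; AQ at 9.800° ✓; |AQ| = 10.40 ✓; ∠AQR = 134.7° ✓; |QR| = 14.30 ✓; ∠(QR, RC) = 90.00° ✓; |RC| = 11.10 ✓; ∠RCE = 144.3° ✓; |CE| = 29.20 ✓; ∠(CE, EP) = 90.00° ✓; |EP| = 6.600 ✗.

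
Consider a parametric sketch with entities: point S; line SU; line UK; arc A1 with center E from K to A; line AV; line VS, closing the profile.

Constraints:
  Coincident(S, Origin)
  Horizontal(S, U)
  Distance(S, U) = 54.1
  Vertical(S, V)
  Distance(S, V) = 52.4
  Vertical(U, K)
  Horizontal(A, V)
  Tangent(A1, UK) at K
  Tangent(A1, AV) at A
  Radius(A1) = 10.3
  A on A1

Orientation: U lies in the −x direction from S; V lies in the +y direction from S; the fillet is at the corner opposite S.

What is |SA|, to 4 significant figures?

68.29

The virtual corner opposite S is at (-54.10, 52.40). Tangency of A1 to UK means the radius EK is perpendicular to UK and since A1 is tangent to AV there, EA ⟂ AV, with radius 10.3, so the center E sits 10.3 in from both sides at E = (-43.80, 42.10). That places the tangent points at K = (-54.10, 42.10) on UK and A = (-43.80, 52.40) on AV. Then |SA| = |A − S| = 68.29.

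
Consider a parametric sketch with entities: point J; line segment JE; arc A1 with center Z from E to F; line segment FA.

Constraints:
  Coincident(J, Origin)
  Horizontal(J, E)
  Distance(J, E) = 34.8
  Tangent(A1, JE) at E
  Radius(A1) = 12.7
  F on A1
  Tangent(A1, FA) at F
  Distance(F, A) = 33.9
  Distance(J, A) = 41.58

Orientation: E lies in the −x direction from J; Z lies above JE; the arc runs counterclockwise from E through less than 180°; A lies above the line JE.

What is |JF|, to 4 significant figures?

24.35

Checks: ∠(ZE, EJ) = 90.00° ✓; |ZE| = 12.70 ✓; |ZF| = 12.70 ✓; ∠(ZF, FA) = 90.00° ✓; |FA| = 33.90 ✓; |JA| = 41.58 ✓.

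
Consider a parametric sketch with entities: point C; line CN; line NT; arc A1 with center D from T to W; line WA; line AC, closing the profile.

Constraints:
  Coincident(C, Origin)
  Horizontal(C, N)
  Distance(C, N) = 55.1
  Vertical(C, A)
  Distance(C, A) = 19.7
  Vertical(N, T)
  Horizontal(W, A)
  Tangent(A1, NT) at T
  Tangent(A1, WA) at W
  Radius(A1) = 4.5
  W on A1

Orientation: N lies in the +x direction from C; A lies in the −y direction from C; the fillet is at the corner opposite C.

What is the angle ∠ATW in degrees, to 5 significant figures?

40.331°

The virtual corner opposite C is at (55.100, -19.700). Since A1 is tangent to NT there, DT ⟂ NT and tangency of A1 to WA means the radius DW is perpendicular to WA, with radius 4.5, so the center D sits 4.5 in from both sides at D = (50.600, -15.200). That places the tangent points at T = (55.100, -15.200) on NT and W = (50.600, -19.700) on WA. Then cos ∠ATW = TA·TW / (|TA||TW|), giving 40.331°.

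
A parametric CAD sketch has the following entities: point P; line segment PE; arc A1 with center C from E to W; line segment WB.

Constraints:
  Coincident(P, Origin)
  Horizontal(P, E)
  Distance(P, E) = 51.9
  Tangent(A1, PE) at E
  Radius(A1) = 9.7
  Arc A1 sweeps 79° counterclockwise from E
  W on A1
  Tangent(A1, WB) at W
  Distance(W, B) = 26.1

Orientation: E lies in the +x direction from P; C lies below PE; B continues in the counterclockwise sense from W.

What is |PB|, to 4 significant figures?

50.19

P is at the origin; P and E share the same y with |PE| = 51.9 and E on the +x side, so E = (51.90, 0.000). The tangent condition forces CE to be normal to PE, so C = E + (0, -9.7) = (51.90, -9.700). On A1, E sits at bearing 90° from C; a 79° counterclockwise sweep puts W at bearing 169°, so W = C + 9.7·(cos 169°, sin 169°) = (42.38, -7.849). The tangent condition forces CW to be normal to WB, so WB runs along (−sin 169°, cos 169°); with |WB| = 26.1, B = (37.40, -33.47). Then |PB| = |B − P| = 50.19.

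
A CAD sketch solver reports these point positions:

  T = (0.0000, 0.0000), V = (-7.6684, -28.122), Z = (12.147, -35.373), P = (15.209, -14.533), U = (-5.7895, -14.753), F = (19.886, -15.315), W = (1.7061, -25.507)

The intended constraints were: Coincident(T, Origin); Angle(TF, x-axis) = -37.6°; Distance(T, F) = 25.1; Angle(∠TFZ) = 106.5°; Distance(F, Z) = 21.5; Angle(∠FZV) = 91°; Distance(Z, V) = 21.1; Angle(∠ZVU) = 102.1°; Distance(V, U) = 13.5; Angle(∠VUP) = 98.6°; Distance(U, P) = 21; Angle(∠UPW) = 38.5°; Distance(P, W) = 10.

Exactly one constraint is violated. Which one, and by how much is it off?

Distance(P, W) = 10 — off by 7.40.

T = (0.00, 0.00) ✓; TF at -37.60° ✓; |TF| = 25.10 ✓; ∠TFZ = 106.5° ✓; |FZ| = 21.50 ✓; ∠FZV = 91.00° ✓; |ZV| = 21.10 ✓; ∠ZVU = 102.1° ✓; |VU| = 13.50 ✓; ∠VUP = 98.60° ✓; |UP| = 21.00 ✓; ∠UPW = 38.50° ✓; |PW| = 17.40 ✗.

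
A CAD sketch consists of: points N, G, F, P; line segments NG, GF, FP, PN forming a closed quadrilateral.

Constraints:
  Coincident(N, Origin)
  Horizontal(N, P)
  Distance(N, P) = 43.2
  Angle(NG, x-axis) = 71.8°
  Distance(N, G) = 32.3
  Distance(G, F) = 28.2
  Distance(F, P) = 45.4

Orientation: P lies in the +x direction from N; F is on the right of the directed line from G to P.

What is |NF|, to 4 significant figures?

5.502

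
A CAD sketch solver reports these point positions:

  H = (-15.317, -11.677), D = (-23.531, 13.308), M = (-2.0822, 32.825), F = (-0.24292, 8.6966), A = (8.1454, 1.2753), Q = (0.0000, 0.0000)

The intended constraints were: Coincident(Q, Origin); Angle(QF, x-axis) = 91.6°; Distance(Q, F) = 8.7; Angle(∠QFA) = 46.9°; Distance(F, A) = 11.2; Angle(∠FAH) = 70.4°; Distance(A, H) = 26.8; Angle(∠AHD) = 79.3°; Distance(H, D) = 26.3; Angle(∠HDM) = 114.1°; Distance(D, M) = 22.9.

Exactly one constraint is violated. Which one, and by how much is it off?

Distance(D, M) = 22.9 — off by 6.10.

Q = (0.00, 0.00) ✓; QF at 91.60° ✓; |QF| = 8.700 ✓; ∠QFA = 46.90° ✓; |FA| = 11.20 ✓; ∠FAH = 70.40° ✓; |AH| = 26.80 ✓; ∠AHD = 79.30° ✓; |HD| = 26.30 ✓; ∠HDM = 114.1° ✓; |DM| = 29.00 ✗.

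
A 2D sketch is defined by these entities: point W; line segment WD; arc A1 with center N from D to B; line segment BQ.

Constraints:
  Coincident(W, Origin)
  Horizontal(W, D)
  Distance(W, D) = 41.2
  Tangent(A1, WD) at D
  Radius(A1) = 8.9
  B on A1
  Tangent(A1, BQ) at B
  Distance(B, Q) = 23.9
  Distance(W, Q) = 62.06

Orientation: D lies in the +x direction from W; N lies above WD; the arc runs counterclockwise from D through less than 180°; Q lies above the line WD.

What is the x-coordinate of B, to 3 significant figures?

50.0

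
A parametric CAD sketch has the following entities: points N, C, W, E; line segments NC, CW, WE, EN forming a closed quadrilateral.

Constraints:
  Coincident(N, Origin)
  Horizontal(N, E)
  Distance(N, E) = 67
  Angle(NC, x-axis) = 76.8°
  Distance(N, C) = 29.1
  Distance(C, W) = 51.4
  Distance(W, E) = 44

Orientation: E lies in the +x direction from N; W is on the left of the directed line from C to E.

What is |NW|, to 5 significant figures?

70.385

Checks: |CW| = 51.40 ✓; |WE| = 44.00 ✓.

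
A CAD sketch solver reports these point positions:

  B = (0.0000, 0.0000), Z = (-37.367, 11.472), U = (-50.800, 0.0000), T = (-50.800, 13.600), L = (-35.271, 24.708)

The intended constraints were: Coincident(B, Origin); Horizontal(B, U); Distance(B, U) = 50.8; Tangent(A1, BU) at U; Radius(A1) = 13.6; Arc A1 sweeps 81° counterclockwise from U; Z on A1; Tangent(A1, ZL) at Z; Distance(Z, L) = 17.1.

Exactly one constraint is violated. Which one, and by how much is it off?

Distance(Z, L) = 17.1 — off by 3.70.

B = (0.00, 0.00) ✓; B.y = 0.00, U.y = 0.00 ✓; |BU| = 50.80 ✓; ∠(TU, UB) = 90.00° ✓; |TU| = 13.60 ✓; bearing(T→Z) − bearing(T→U) = 81.00° ✓; |TZ| = 13.60 ✓; ∠(TZ, ZL) = 90.00° ✓; |ZL| = 13.40 ✗.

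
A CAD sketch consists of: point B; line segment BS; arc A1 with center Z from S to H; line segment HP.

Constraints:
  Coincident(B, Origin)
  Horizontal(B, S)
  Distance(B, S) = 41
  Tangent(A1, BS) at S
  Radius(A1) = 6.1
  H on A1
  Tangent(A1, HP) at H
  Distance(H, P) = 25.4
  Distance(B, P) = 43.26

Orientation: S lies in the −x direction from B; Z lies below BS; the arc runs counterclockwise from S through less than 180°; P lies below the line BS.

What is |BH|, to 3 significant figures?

46.9

B is at the origin; B and S share the same y with |BS| = 41.0 and S on the −x side, so S = (-41.0, 0.00). The tangent condition forces ZS to be normal to BS, so Z = S + (0, -6.1) = (-41.0, -6.10). Since ZH ⟂ HP (tangency), |ZP| = √(6.1² + 25.4²) = 26.1 regardless of where H sits on A1. So P lies on both circle(B, 43.26) and circle(Z, 26.1); the below-BS intersection is P = (-31.0, -30.2). H is the foot of the tangent from P: H = (-45.9, -9.69).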